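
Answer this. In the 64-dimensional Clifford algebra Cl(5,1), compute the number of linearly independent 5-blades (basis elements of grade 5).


Number of grade-k basis blades in Cl(p,q) with n = p + q is C(n, k).
n = 5 + 1 = 6
C(6, 5) = 6! / (5! * 1!)
= 720 / (120 * 1)
= 6


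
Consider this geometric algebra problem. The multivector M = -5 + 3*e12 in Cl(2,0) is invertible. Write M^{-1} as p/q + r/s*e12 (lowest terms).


M = -5 + 3*e12, where e12^2 = -1.
Since M commutes with its reverse ~M = a - b*e12, M * ~M = a^2 - b^2*e12^2 = a^2 + b^2.
So M^{-1} = ~M / (a^2 + b^2) = (a - b*e12)/(a^2 + b^2).
a^2 + b^2 = 25 + 9 = 34
Scalar part = -5/34 = -5/34
Bivector coeff = -3/34 = -3/34
M^{-1} = -5/34 - 3/34*e12


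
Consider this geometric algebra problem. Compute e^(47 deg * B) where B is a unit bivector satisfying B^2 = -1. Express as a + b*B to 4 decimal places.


For a unit bivector B with B^2 = -1, the exponential series gives
e^(theta*B) = cos(theta) + sin(theta)*B (the GA analogue of Euler's formula).
theta = 47 degrees = 0.820305 rad
cos(47 deg) = 0.6820
sin(47 deg) = 0.7314
exp(theta*B) = 0.6820 + 0.7314*B


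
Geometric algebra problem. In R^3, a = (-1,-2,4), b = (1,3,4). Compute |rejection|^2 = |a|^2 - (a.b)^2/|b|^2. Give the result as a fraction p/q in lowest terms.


|a|^2 = (-1)^2 + (-2)^2 + 4^2 = 21
|b|^2 = 1^2 + 3^2 + 4^2 = 26
a . b = (-1)*1 + (-2)*3 + 4*4 = 9
(a.b)^2 = 9^2 = 81
|rej|^2 = 21 - 81/26
= (546 - 81)/26
= 465/26
In lowest terms: 465/26


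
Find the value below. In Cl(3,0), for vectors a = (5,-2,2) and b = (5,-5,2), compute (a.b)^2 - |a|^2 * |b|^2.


a . b = 5*5 + (-2)*(-5) + 2*2
= 25 + 10 + 4 = 39
|a|^2 = 5^2 + (-2)^2 + 2^2 = 33
|b|^2 = 5^2 + (-5)^2 + 2^2 = 54
(a.b)^2 = 39^2 = 1521
|a|^2 * |b|^2 = 33 * 54 = 1782
Result = 1521 - 1782 = -261


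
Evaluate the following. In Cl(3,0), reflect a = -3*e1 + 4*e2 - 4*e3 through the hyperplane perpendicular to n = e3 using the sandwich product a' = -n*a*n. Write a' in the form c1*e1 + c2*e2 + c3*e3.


Reflection formula: a' = -n*a*n, with n = e3 (unit vector, n^2 = 1).
For reflection through hyperplane perp to e3:
The component along e3 flips sign, others stay.
a = (-3, 4, -4)
a' = (-3, 4, 4)
a' = -3*e1 + 4*e2 + 4*e3


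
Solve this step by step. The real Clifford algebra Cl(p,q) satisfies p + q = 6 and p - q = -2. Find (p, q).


We need p + q = 6 and p - q = -2.
Adding: 2p = 6 + (-2) = 4, so p = 2.
Then q = 6 - 2 = 4.
(p, q) = (2, 4)


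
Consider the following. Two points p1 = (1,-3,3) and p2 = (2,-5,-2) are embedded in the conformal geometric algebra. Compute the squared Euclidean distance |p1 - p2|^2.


p1 - p2 = (-1, 2, 5)
|p1 - p2|^2 = (-1)^2 + 2^2 + 5^2
= 1 + 4 + 25
= 30


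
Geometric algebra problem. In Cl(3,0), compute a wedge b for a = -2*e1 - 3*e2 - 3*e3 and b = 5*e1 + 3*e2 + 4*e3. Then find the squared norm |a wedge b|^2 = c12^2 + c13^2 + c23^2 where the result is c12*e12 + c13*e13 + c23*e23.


a wedge b = (a1*b2 - a2*b1)*e12 + (a1*b3 - a3*b1)*e13 + (a2*b3 - a3*b2)*e23
e12 coeff: (-2)*3 - (-3)*5 = -6 - (-15) = 9
e13 coeff: (-2)*4 - (-3)*5 = -8 - (-15) = 7
e23 coeff: (-3)*4 - (-3)*3 = -12 - (-9) = -3
|a wedge b|^2 = 9^2 + 7^2 + (-3)^2
= 81 + 49 + 9
= 139


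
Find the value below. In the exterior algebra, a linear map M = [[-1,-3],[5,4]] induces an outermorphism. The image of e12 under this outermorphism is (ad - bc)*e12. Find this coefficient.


The outermorphism of a linear map f sends e1^e2 to f(e1)^f(e2).
f(e1) = -1*e1 + 5*e2
f(e2) = -3*e1 + 4*e2
f(e1) ^ f(e2) = (-1*e1 + 5*e2) ^ (-3*e1 + 4*e2)
= (-1)*4*e12 + 5*(-3)*e21
= (-4 - (-15))*e12
= 11*e12
Coefficient = 11


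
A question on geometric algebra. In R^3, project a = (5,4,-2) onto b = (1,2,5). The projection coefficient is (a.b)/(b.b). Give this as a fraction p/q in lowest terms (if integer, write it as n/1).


Projection coefficient = (a . b) / (b . b)
a . b = 5*1 + 4*2 + (-2)*5
= 5 + 8 + (-10) = 3
b . b = 1^2 + 2^2 + 5^2
= 1 + 4 + 25 = 30
Coefficient = 3/30
In lowest terms: 1/10


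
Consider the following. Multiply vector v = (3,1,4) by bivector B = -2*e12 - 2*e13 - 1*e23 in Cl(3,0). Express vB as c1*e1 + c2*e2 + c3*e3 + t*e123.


vB has grade-1 (vector) and grade-3 (trivector) parts: vB = (v _| B) + (v ^ B).
Vector part <vB>_1:
  e1: -v2*b12 - v3*b13 = -(1)*(-2) - (4)*(-2) = 10
  e2: v1*b12 - v3*b23 = (3)*(-2) - (4)*(-1) = -2
  e3: v1*b13 + v2*b23 = (3)*(-2) + (1)*(-1) = -7
Trivector part <vB>_3:
  e123: v1*b23 - v2*b13 + v3*b12 = (3)*(-1) - (1)*(-2) + (4)*(-2) = -9
vB = 10*e1 - 2*e2 - 7*e3 - 9*e123


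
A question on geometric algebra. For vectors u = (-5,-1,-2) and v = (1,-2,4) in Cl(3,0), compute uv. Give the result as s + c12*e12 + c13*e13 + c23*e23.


In Cl(3,0): e_i^2 = 1, e_ie_j = -e_je_i for i != j.
Scalar part = u . v = (-5)*1 + (-1)*(-2) + (-2)*4
= -5 + 2 + (-8) = -11
e12 coeff = (-5)*(-2) - (-1)*1 = 10 - (-1) = 11
e13 coeff = (-5)*4 - (-2)*1 = -20 - (-2) = -18
e23 coeff = (-1)*4 - (-2)*(-2) = -4 - 4 = -8
uv = -11 + 11*e12 - 18*e13 - 8*e23


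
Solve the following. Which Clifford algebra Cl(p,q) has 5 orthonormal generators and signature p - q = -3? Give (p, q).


We need p + q = 5 and p - q = -3.
Adding: 2p = 5 + (-3) = 2, so p = 1.
Then q = 5 - 1 = 4.
(p, q) = (1, 4)


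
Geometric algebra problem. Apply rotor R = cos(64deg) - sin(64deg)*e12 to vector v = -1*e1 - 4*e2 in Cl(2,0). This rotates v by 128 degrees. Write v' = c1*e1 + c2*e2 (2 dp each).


Rotor R = cos(64deg) - sin(64deg)*e12
Rotation angle theta = 2 * 64 = 128 degrees
v' = R*v*~R rotates v by theta.
cos(128deg) = -0.6157, sin(128deg) = 0.7880
v'_1 = -1*cos(128deg) - (-4)*sin(128deg)
= -1*(-0.6157) - (-4)*0.7880
= 3.77
v'_2 = -1*sin(128deg) + (-4)*cos(128deg)
= -1*0.7880 + (-4)*(-0.6157)
= 1.67
v' = 3.77*e1 + 1.67*e2


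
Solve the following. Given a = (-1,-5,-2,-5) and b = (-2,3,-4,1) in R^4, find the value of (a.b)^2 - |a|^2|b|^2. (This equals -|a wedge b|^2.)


a . b = (-1)*(-2) + (-5)*3 + (-2)*(-4) + (-5)*1
= 2 + (-15) + 8 + (-5) = -10
|a|^2 = (-1)^2 + (-5)^2 + (-2)^2 + (-5)^2 = 55
|b|^2 = (-2)^2 + 3^2 + (-4)^2 + 1^2 = 30
(a.b)^2 = (-10)^2 = 100
|a|^2 * |b|^2 = 55 * 30 = 1650
Result = 100 - 1650 = -1550


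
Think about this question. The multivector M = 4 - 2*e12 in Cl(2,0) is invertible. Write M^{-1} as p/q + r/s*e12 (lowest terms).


M = 4 - 2*e12, where e12^2 = -1.
Since M commutes with its reverse ~M = a - b*e12, M * ~M = a^2 - b^2*e12^2 = a^2 + b^2.
So M^{-1} = ~M / (a^2 + b^2) = (a - b*e12)/(a^2 + b^2).
a^2 + b^2 = 16 + 4 = 20
Scalar part = 4/20 = 1/5
Bivector coeff = 2/20 = 1/10
M^{-1} = 1/5 + 1/10*e12


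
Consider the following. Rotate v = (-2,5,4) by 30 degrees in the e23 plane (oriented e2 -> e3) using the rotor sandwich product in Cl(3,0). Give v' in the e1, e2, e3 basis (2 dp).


Rotor R = cos(15deg) - sin(15deg)*e23
Rotation angle theta = 2 * 15 = 30 degrees in the e23 plane (e2 -> e3).
The component perpendicular to the plane (e1) is invariant: v'_1 = v1 = -2.00
cos(30deg) = 0.8660, sin(30deg) = 0.5000
v'_2 = v2*cos(theta) - v3*sin(theta) = 5*0.8660 - 4*0.5000 = 2.33
v'_3 = v2*sin(theta) + v3*cos(theta) = 5*0.5000 + 4*0.8660 = 5.96
v' = -2.00*e1 + 2.33*e2 + 5.96*e3


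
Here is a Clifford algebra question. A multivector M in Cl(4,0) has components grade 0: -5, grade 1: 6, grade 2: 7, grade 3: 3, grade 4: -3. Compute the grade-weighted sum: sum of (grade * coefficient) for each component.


Grade-weighted sum = sum of grade_k * coefficient_k
0*(-5) = 0
1*6 = 6
2*7 = 14
3*3 = 9
4*(-3) = -12
Total = 0 + 6 + 14 + 9 + (-12) = 17


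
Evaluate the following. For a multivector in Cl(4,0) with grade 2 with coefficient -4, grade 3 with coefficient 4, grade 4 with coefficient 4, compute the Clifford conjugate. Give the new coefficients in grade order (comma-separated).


Clifford conjugate sign for grade k: (-1)^(k(k+1)/2)
Grade 2: (-1)^(2*3/2) = (-1)^3 = -1, coeff -4 -> 4
Grade 3: (-1)^(3*4/2) = (-1)^6 = 1, coeff 4 -> 4
Grade 4: (-1)^(4*5/2) = (-1)^10 = 1, coeff 4 -> 4
Conjugated coefficients: 4, 4, 4


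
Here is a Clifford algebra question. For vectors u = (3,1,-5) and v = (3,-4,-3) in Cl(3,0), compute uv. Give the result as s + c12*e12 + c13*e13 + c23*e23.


In Cl(3,0): e_i^2 = 1, e_ie_j = -e_je_i for i != j.
Scalar part = u . v = 3*3 + 1*(-4) + (-5)*(-3)
= 9 + (-4) + 15 = 20
e12 coeff = 3*(-4) - 1*3 = -12 - 3 = -15
e13 coeff = 3*(-3) - (-5)*3 = -9 - (-15) = 6
e23 coeff = 1*(-3) - (-5)*(-4) = -3 - 20 = -23
uv = 20 - 15*e12 + 6*e13 - 23*e23


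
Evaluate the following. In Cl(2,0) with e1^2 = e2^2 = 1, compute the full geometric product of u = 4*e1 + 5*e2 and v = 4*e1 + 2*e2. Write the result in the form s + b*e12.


Expand: (4*e1 + 5*e2)(4*e1 + 2*e2)
= 4*4*e1e1 + 4*2*e1e2 + 5*4*e2e1 + 5*2*e2e2
Using e1^2 = e2^2 = 1, e2e1 = -e1e2:
Scalar part s = 4*4 + 5*2 = 16 + 10 = 26
Bivector part b = 4*2 - 5*4 = 8 - 20 = -12
uv = 26 - 12*e12


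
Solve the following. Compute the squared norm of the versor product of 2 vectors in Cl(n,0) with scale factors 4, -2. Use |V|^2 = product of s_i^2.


Each vector v_i has |v_i|^2 = s_i^2
Squared scales: 4^2 = 16, (-2)^2 = 4
|V|^2 = 16 * 4
= 64


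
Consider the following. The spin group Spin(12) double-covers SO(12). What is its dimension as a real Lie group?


Spin(n) double-covers SO(n); both have Lie algebra so(n) of dimension n(n-1)/2.
n = 12
n(n-1) = 12 * 11 = 132
dim Spin(12) = 132/2 = 66


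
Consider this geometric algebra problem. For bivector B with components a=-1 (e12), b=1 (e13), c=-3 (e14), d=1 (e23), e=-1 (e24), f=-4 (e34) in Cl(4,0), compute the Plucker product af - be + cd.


Plucker relation: af - be + cd
a*f = (-1)*(-4) = 4
b*e = 1*(-1) = -1
c*d = (-3)*1 = -3
af - be + cd = 4 - (-1) + (-3)
= 2


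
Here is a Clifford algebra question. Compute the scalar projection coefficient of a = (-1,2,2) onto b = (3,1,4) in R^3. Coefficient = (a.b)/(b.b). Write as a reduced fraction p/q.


Projection coefficient = (a . b) / (b . b)
a . b = (-1)*3 + 2*1 + 2*4
= -3 + 2 + 8 = 7
b . b = 3^2 + 1^2 + 4^2
= 9 + 1 + 16 = 26
Coefficient = 7/26
In lowest terms: 7/26


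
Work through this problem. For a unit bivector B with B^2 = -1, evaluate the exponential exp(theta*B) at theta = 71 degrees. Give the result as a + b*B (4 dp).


For a unit bivector B with B^2 = -1, the exponential series gives
e^(theta*B) = cos(theta) + sin(theta)*B (the GA analogue of Euler's formula).
theta = 71 degrees = 1.239184 rad
cos(71 deg) = 0.3256
sin(71 deg) = 0.9455
exp(theta*B) = 0.3256 + 0.9455*B


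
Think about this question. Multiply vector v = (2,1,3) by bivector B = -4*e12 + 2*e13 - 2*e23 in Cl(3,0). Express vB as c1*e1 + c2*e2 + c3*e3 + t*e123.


vB has grade-1 (vector) and grade-3 (trivector) parts: vB = (v _| B) + (v ^ B).
Vector part <vB>_1:
  e1: -v2*b12 - v3*b13 = -(1)*(-4) - (3)*(2) = -2
  e2: v1*b12 - v3*b23 = (2)*(-4) - (3)*(-2) = -2
  e3: v1*b13 + v2*b23 = (2)*(2) + (1)*(-2) = 2
Trivector part <vB>_3:
  e123: v1*b23 - v2*b13 + v3*b12 = (2)*(-2) - (1)*(2) + (3)*(-4) = -18
vB = -2*e1 - 2*e2 + 2*e3 - 18*e123


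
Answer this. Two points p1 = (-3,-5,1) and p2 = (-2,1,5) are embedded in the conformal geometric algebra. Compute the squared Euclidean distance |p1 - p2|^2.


p1 - p2 = (-1, -6, -4)
|p1 - p2|^2 = (-1)^2 + (-6)^2 + (-4)^2
= 1 + 36 + 16
= 53


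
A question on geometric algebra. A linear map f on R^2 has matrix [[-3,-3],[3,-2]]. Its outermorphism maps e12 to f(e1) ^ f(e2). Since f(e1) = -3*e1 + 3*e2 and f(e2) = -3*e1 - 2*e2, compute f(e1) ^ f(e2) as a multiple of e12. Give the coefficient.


The outermorphism of a linear map f sends e1^e2 to f(e1)^f(e2).
f(e1) = -3*e1 + 3*e2
f(e2) = -3*e1 - 2*e2
f(e1) ^ f(e2) = (-3*e1 + 3*e2) ^ (-3*e1 - 2*e2)
= (-3)*(-2)*e12 + 3*(-3)*e21
= (6 - (-9))*e12
= 15*e12
Coefficient = 15


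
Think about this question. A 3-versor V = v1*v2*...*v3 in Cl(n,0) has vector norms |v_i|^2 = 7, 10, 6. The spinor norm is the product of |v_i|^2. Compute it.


Spinor norm N(V) = |v1|^2 * |v2|^2 * ... * |v3|^2
= 7 * 10 * 6
Running product: 7, 70, 420
N(V) = 420


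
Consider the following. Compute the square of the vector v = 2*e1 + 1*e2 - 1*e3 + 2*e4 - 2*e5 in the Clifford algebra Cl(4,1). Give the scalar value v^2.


v^2 = sum of c_i^2 * e_i^2
Positive signature terms (e_i^2 = +1): 2^2 + 1^2 + (-1)^2 + 2^2 = 10
Negative signature terms (e_j^2 = -1): (-2)^2 = 4
v^2 = 10 - 4 = 6


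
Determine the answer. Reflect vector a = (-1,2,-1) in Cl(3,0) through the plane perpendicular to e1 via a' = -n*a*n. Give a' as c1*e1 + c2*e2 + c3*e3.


Reflection formula: a' = -n*a*n, with n = e1 (unit vector, n^2 = 1).
For reflection through hyperplane perp to e1:
The component along e1 flips sign, others stay.
a = (-1, 2, -1)
a' = (1, 2, -1)
a' = 1*e1 + 2*e2 - 1*e3


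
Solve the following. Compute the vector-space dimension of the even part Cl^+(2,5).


Even subalgebra dimension = 2^(n-1)
n = 2 + 5 = 7
2^(7 - 1) = 2^6 = 64
Verification: sum of C(7,k) for even k = 1 + 21 + 35 + 7 = 64
Result = 64


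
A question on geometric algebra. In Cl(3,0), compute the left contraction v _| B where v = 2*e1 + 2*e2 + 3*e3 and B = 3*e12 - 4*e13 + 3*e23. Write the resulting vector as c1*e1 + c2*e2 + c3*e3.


Left contraction v _| B = <vB>_1 (grade-1 part of the geometric product vB).
Using e1_|e12 = e2, e2_|e12 = -e1, e1_|e13 = e3, e3_|e13 = -e1, e2_|e23 = e3, e3_|e23 = -e2:
e1 coeff: -v2*b12 - v3*b13 = -(2)*(3) - (3)*(-4) = 6
e2 coeff: v1*b12 - v3*b23 = (2)*(3) - (3)*(3) = -3
e3 coeff: v1*b13 + v2*b23 = (2)*(-4) + (2)*(3) = -2
v _| B = 6*e1 - 3*e2 - 2*e3


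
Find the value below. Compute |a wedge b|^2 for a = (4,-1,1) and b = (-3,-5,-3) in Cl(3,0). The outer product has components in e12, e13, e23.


a wedge b = (a1*b2 - a2*b1)*e12 + (a1*b3 - a3*b1)*e13 + (a2*b3 - a3*b2)*e23
e12 coeff: 4*(-5) - (-1)*(-3) = -20 - 3 = -23
e13 coeff: 4*(-3) - 1*(-3) = -12 - (-3) = -9
e23 coeff: (-1)*(-3) - 1*(-5) = 3 - (-5) = 8
|a wedge b|^2 = (-23)^2 + (-9)^2 + 8^2
= 529 + 81 + 64
= 674


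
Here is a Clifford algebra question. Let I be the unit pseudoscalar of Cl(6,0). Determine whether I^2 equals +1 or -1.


The pseudoscalar I = e1...e_n (product of all n generators) of Cl(p,q) satisfies I^2 = (-1)^(q + n(n-1)/2).
p = 6, q = 0, n = p + q = 6
n(n-1)/2 = 6 * 5 / 2 = 15
Exponent = q + n(n-1)/2 = 0 + 15 = 15
I^2 = (-1)^15 = -1


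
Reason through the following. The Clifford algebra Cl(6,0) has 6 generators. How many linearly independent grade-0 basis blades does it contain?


Number of grade-k basis blades in Cl(p,q) with n = p + q is C(n, k).
n = 6 + 0 = 6
C(6, 0) = 6! / (0! * 6!)
= 720 / (1 * 720)
= 1


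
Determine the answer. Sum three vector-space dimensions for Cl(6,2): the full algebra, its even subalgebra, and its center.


n = 6 + 2 = 8
Total dim = 2^8 = 256
Even subalgebra dim = 2^7 = 128
n is even, so center dim = 1
Sum = 256 + 128 + 1 = 385


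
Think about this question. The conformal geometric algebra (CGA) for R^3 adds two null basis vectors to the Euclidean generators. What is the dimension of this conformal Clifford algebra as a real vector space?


The conformal model of R^3 uses Cl(4,1): the 3 Euclidean generators plus two extra orthogonal generators e+ (e+^2 = +1) and e- (e-^2 = -1), from which the null vectors e0, einf are built.
Number of generators m = 3 + 2 = 5.
dim Cl(p,q) = 2^m = 2^5 = 32


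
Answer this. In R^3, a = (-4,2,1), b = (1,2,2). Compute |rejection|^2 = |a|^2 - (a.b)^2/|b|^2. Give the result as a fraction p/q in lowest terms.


|a|^2 = (-4)^2 + 2^2 + 1^2 = 21
|b|^2 = 1^2 + 2^2 + 2^2 = 9
a . b = (-4)*1 + 2*2 + 1*2 = 2
(a.b)^2 = 2^2 = 4
|rej|^2 = 21 - 4/9
= (189 - 4)/9
= 185/9
In lowest terms: 185/9


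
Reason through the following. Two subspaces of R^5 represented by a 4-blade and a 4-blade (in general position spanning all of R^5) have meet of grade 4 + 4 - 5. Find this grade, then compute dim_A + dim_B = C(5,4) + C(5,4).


Meet grade = grade(A) + grade(B) - n
= 4 + 4 - 5 = 3
C(5,4) = 5
C(5,4) = 5
dim_A + dim_B = 5 + 5 = 10


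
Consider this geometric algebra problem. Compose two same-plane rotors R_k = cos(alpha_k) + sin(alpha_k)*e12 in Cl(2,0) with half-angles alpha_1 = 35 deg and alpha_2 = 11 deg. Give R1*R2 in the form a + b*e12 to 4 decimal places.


Same-plane rotors commute and their half-angles add:
R1*R2 = cos(a1 + a2) + sin(a1 + a2)*e12.
a1 + a2 = 35 + 11 = 46 deg
cos(46 deg) = 0.6947
sin(46 deg) = 0.7193
R1*R2 = 0.6947 + 0.7193*e12


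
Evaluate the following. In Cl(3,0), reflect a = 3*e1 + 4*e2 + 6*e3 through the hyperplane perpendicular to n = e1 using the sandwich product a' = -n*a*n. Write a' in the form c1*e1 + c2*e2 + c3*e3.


Reflection formula: a' = -n*a*n, with n = e1 (unit vector, n^2 = 1).
For reflection through hyperplane perp to e1:
The component along e1 flips sign, others stay.
a = (3, 4, 6)
a' = (-3, 4, 6)
a' = -3*e1 + 4*e2 + 6*e3


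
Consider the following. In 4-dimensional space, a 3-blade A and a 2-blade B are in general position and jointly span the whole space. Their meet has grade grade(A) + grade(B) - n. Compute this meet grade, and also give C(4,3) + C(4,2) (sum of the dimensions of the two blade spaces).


Meet grade = grade(A) + grade(B) - n
= 3 + 2 - 4 = 1
C(4,3) = 4
C(4,2) = 6
dim_A + dim_B = 4 + 6 = 10


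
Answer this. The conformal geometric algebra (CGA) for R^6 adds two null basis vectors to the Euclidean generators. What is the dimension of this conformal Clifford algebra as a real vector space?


The conformal model of R^6 uses Cl(7,1): the 6 Euclidean generators plus two extra orthogonal generators e+ (e+^2 = +1) and e- (e-^2 = -1), from which the null vectors e0, einf are built.
Number of generators m = 6 + 2 = 8.
dim Cl(p,q) = 2^m = 2^8 = 256


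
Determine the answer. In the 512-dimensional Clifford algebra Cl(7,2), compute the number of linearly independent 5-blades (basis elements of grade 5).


Number of grade-k basis blades in Cl(p,q) with n = p + q is C(n, k).
n = 7 + 2 = 9
C(9, 5) = 9! / (5! * 4!)
= 362880 / (120 * 24)
= 126


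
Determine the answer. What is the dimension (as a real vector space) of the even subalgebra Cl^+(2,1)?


Even subalgebra dimension = 2^(n-1)
n = 2 + 1 = 3
2^(3 - 1) = 2^2 = 4
Verification: sum of C(3,k) for even k = 1 + 3 = 4
Result = 4


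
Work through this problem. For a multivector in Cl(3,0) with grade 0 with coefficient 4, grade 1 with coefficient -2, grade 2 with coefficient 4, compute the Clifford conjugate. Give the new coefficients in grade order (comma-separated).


Clifford conjugate sign for grade k: (-1)^(k(k+1)/2)
Grade 0: (-1)^(0*1/2) = (-1)^0 = 1, coeff 4 -> 4
Grade 1: (-1)^(1*2/2) = (-1)^1 = -1, coeff -2 -> 2
Grade 2: (-1)^(2*3/2) = (-1)^3 = -1, coeff 4 -> -4
Conjugated coefficients: 4, 2, -4


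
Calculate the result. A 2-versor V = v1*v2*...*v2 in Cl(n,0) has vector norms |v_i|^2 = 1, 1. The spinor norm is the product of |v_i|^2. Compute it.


Spinor norm N(V) = |v1|^2 * |v2|^2 * ... * |v2|^2
= 1 * 1
Running product: 1, 1
N(V) = 1


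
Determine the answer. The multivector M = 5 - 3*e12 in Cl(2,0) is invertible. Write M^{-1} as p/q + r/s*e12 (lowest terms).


M = 5 - 3*e12, where e12^2 = -1.
Since M commutes with its reverse ~M = a - b*e12, M * ~M = a^2 - b^2*e12^2 = a^2 + b^2.
So M^{-1} = ~M / (a^2 + b^2) = (a - b*e12)/(a^2 + b^2).
a^2 + b^2 = 25 + 9 = 34
Scalar part = 5/34 = 5/34
Bivector coeff = 3/34 = 3/34
M^{-1} = 5/34 + 3/34*e12


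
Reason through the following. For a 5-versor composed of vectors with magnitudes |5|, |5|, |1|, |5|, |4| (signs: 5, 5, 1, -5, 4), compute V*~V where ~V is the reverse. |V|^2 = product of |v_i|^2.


Each vector v_i has |v_i|^2 = s_i^2
Squared scales: 5^2 = 25, 5^2 = 25, 1^2 = 1, (-5)^2 = 25, 4^2 = 16
|V|^2 = 25 * 25 * 1 * 25 * 16
= 250000


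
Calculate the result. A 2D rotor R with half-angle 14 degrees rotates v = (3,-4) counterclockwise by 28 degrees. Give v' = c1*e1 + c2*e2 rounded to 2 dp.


Rotor R = cos(14deg) - sin(14deg)*e12
Rotation angle theta = 2 * 14 = 28 degrees
v' = R*v*~R rotates v by theta.
cos(28deg) = 0.8829, sin(28deg) = 0.4695
v'_1 = 3*cos(28deg) - (-4)*sin(28deg)
= 3*0.8829 - (-4)*0.4695
= 4.53
v'_2 = 3*sin(28deg) + (-4)*cos(28deg)
= 3*0.4695 + (-4)*0.8829
= -2.12
v' = 4.53*e1 - 2.12*e2


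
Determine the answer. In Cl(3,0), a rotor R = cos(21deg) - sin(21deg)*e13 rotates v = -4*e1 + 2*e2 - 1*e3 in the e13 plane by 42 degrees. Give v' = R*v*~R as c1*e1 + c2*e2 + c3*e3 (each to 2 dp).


Rotor R = cos(21deg) - sin(21deg)*e13
Rotation angle theta = 2 * 21 = 42 degrees in the e13 plane (e1 -> e3).
The component perpendicular to the plane (e2) is invariant: v'_2 = v2 = 2.00
cos(42deg) = 0.7431, sin(42deg) = 0.6691
v'_1 = v1*cos(theta) - v3*sin(theta) = -4*0.7431 - (-1)*0.6691 = -2.30
v'_3 = v1*sin(theta) + v3*cos(theta) = -4*0.6691 + (-1)*0.7431 = -3.42
v' = -2.30*e1 + 2.00*e2 - 3.42*e3


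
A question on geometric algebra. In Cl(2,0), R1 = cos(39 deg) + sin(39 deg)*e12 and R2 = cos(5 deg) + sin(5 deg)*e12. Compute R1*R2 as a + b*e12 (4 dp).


Same-plane rotors commute and their half-angles add:
R1*R2 = cos(a1 + a2) + sin(a1 + a2)*e12.
a1 + a2 = 39 + 5 = 44 deg
cos(44 deg) = 0.7193
sin(44 deg) = 0.6947
R1*R2 = 0.7193 + 0.6947*e12


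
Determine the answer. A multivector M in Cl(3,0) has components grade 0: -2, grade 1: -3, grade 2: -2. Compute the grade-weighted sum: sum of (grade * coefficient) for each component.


Grade-weighted sum = sum of grade_k * coefficient_k
0*(-2) = 0
1*(-3) = -3
2*(-2) = -4
Total = 0 + (-3) + (-4) = -7


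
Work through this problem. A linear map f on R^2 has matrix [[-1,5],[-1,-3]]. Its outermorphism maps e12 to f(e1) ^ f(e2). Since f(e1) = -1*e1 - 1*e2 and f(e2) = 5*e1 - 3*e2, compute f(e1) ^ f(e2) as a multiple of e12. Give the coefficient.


The outermorphism of a linear map f sends e1^e2 to f(e1)^f(e2).
f(e1) = -1*e1 - 1*e2
f(e2) = 5*e1 - 3*e2
f(e1) ^ f(e2) = (-1*e1 - 1*e2) ^ (5*e1 - 3*e2)
= (-1)*(-3)*e12 + (-1)*5*e21
= (3 - (-5))*e12
= 8*e12
Coefficient = 8


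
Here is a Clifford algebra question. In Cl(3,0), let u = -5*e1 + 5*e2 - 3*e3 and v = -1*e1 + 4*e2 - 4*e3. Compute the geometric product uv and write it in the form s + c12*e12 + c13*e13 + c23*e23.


In Cl(3,0): e_i^2 = 1, e_ie_j = -e_je_i for i != j.
Scalar part = u . v = (-5)*(-1) + 5*4 + (-3)*(-4)
= 5 + 20 + 12 = 37
e12 coeff = (-5)*4 - 5*(-1) = -20 - (-5) = -15
e13 coeff = (-5)*(-4) - (-3)*(-1) = 20 - 3 = 17
e23 coeff = 5*(-4) - (-3)*4 = -20 - (-12) = -8
uv = 37 - 15*e12 + 17*e13 - 8*e23


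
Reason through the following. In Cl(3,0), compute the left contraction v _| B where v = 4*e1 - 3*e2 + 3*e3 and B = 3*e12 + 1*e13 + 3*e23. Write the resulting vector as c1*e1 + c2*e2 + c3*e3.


Left contraction v _| B = <vB>_1 (grade-1 part of the geometric product vB).
Using e1_|e12 = e2, e2_|e12 = -e1, e1_|e13 = e3, e3_|e13 = -e1, e2_|e23 = e3, e3_|e23 = -e2:
e1 coeff: -v2*b12 - v3*b13 = -(-3)*(3) - (3)*(1) = 6
e2 coeff: v1*b12 - v3*b23 = (4)*(3) - (3)*(3) = 3
e3 coeff: v1*b13 + v2*b23 = (4)*(1) + (-3)*(3) = -5
v _| B = 6*e1 + 3*e2 - 5*e3


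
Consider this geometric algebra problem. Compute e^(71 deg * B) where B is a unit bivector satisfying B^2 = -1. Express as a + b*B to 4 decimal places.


For a unit bivector B with B^2 = -1, the exponential series gives
e^(theta*B) = cos(theta) + sin(theta)*B (the GA analogue of Euler's formula).
theta = 71 degrees = 1.239184 rad
cos(71 deg) = 0.3256
sin(71 deg) = 0.9455
exp(theta*B) = 0.3256 + 0.9455*B


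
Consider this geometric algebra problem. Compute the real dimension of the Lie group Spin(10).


Spin(n) double-covers SO(n); both have Lie algebra so(n) of dimension n(n-1)/2.
n = 10
n(n-1) = 10 * 9 = 90
dim Spin(10) = 90/2 = 45


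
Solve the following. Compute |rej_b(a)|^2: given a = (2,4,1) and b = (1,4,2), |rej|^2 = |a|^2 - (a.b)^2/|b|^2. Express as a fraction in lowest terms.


|a|^2 = 2^2 + 4^2 + 1^2 = 21
|b|^2 = 1^2 + 4^2 + 2^2 = 21
a . b = 2*1 + 4*4 + 1*2 = 20
(a.b)^2 = 20^2 = 400
|rej|^2 = 21 - 400/21
= (441 - 400)/21
= 41/21
In lowest terms: 41/21


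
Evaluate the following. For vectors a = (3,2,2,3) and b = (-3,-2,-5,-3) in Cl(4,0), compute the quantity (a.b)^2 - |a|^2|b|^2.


a . b = 3*(-3) + 2*(-2) + 2*(-5) + 3*(-3)
= -9 + (-4) + (-10) + (-9) = -32
|a|^2 = 3^2 + 2^2 + 2^2 + 3^2 = 26
|b|^2 = (-3)^2 + (-2)^2 + (-5)^2 + (-3)^2 = 47
(a.b)^2 = (-32)^2 = 1024
|a|^2 * |b|^2 = 26 * 47 = 1222
Result = 1024 - 1222 = -198


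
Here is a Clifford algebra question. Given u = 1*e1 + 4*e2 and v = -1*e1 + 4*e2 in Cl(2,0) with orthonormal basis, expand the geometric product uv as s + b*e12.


Expand: (1*e1 + 4*e2)(-1*e1 + 4*e2)
= 1*(-1)*e1e1 + 1*4*e1e2 + 4*(-1)*e2e1 + 4*4*e2e2
Using e1^2 = e2^2 = 1, e2e1 = -e1e2:
Scalar part s = 1*(-1) + 4*4 = -1 + 16 = 15
Bivector part b = 1*4 - 4*(-1) = 4 - (-4) = 8
uv = 15 + 8*e12


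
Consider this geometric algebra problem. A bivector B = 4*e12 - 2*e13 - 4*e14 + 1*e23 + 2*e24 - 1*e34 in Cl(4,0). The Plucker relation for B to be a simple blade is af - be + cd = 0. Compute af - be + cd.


Plucker relation: af - be + cd
a*f = 4*(-1) = -4
b*e = (-2)*2 = -4
c*d = (-4)*1 = -4
af - be + cd = -4 - (-4) + (-4)
= -4


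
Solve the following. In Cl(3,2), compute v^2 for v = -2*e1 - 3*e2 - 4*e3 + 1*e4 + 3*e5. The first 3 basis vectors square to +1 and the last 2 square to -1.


v^2 = sum of c_i^2 * e_i^2
Positive signature terms (e_i^2 = +1): (-2)^2 + (-3)^2 + (-4)^2 = 29
Negative signature terms (e_j^2 = -1): 1^2 + 3^2 = 10
v^2 = 29 - 10 = 19


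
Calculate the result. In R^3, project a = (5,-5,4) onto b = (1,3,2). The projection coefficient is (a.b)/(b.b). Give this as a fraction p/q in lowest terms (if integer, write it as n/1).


Projection coefficient = (a . b) / (b . b)
a . b = 5*1 + (-5)*3 + 4*2
= 5 + (-15) + 8 = -2
b . b = 1^2 + 3^2 + 2^2
= 1 + 9 + 4 = 14
Coefficient = -2/14
In lowest terms: -1/7


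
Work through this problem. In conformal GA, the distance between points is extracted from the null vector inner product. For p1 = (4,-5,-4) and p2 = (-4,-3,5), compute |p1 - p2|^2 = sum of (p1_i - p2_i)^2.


p1 - p2 = (8, -2, -9)
|p1 - p2|^2 = 8^2 + (-2)^2 + (-9)^2
= 64 + 4 + 81
= 149


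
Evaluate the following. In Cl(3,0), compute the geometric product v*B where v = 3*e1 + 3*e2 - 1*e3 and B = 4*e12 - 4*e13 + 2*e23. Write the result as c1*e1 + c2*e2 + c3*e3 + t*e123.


vB has grade-1 (vector) and grade-3 (trivector) parts: vB = (v _| B) + (v ^ B).
Vector part <vB>_1:
  e1: -v2*b12 - v3*b13 = -(3)*(4) - (-1)*(-4) = -16
  e2: v1*b12 - v3*b23 = (3)*(4) - (-1)*(2) = 14
  e3: v1*b13 + v2*b23 = (3)*(-4) + (3)*(2) = -6
Trivector part <vB>_3:
  e123: v1*b23 - v2*b13 + v3*b12 = (3)*(2) - (3)*(-4) + (-1)*(4) = 14
vB = -16*e1 + 14*e2 - 6*e3 + 14*e123


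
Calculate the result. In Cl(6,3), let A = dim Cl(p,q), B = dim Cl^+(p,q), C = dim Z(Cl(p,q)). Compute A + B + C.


n = 6 + 3 = 9
Total dim = 2^9 = 512
Even subalgebra dim = 2^8 = 256
n is odd, so center dim = 2
Sum = 512 + 256 + 2 = 770


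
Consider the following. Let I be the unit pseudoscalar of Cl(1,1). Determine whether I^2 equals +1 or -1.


The pseudoscalar I = e1...e_n (product of all n generators) of Cl(p,q) satisfies I^2 = (-1)^(q + n(n-1)/2).
p = 1, q = 1, n = p + q = 2
n(n-1)/2 = 2 * 1 / 2 = 1
Exponent = q + n(n-1)/2 = 1 + 1 = 2
I^2 = (-1)^2 = +1


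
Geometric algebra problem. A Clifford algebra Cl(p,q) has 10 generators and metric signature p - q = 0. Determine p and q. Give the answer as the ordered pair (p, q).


We need p + q = 10 and p - q = 0.
Adding: 2p = 10 + 0 = 10, so p = 5.
Then q = 10 - 5 = 5.
(p, q) = (5, 5)


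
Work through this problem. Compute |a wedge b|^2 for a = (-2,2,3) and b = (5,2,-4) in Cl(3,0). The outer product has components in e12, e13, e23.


a wedge b = (a1*b2 - a2*b1)*e12 + (a1*b3 - a3*b1)*e13 + (a2*b3 - a3*b2)*e23
e12 coeff: (-2)*2 - 2*5 = -4 - 10 = -14
e13 coeff: (-2)*(-4) - 3*5 = 8 - 15 = -7
e23 coeff: 2*(-4) - 3*2 = -8 - 6 = -14
|a wedge b|^2 = (-14)^2 + (-7)^2 + (-14)^2
= 196 + 49 + 196
= 441


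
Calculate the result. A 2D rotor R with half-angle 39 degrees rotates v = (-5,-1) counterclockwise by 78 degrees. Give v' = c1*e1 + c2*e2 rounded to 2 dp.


Rotor R = cos(39deg) - sin(39deg)*e12
Rotation angle theta = 2 * 39 = 78 degrees
v' = R*v*~R rotates v by theta.
cos(78deg) = 0.2079, sin(78deg) = 0.9781
v'_1 = -5*cos(78deg) - (-1)*sin(78deg)
= -5*0.2079 - (-1)*0.9781
= -0.06
v'_2 = -5*sin(78deg) + (-1)*cos(78deg)
= -5*0.9781 + (-1)*0.2079
= -5.10
v' = -0.06*e1 - 5.10*e2


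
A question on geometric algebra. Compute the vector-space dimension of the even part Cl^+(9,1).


Even subalgebra dimension = 2^(n-1)
n = 9 + 1 = 10
2^(10 - 1) = 2^9 = 512
Verification: sum of C(10,k) for even k = 1 + 45 + 210 + 210 + 45 + 1 = 512
Result = 512


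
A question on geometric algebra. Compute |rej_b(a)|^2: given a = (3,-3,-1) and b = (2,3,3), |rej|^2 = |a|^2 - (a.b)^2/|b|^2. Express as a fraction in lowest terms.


|a|^2 = 3^2 + (-3)^2 + (-1)^2 = 19
|b|^2 = 2^2 + 3^2 + 3^2 = 22
a . b = 3*2 + (-3)*3 + (-1)*3 = -6
(a.b)^2 = (-6)^2 = 36
|rej|^2 = 19 - 36/22
= (418 - 36)/22
= 382/22
In lowest terms: 191/11


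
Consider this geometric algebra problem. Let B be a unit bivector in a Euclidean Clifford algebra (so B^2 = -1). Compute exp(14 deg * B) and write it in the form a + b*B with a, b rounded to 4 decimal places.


For a unit bivector B with B^2 = -1, the exponential series gives
e^(theta*B) = cos(theta) + sin(theta)*B (the GA analogue of Euler's formula).
theta = 14 degrees = 0.244346 rad
cos(14 deg) = 0.9703
sin(14 deg) = 0.2419
exp(theta*B) = 0.9703 + 0.2419*B


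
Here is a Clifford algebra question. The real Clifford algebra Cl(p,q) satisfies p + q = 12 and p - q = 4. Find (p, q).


We need p + q = 12 and p - q = 4.
Adding: 2p = 12 + 4 = 16, so p = 8.
Then q = 12 - 8 = 4.
(p, q) = (8, 4)


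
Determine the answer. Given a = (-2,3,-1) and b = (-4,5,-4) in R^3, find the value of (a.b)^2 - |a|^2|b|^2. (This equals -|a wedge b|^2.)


a . b = (-2)*(-4) + 3*5 + (-1)*(-4)
= 8 + 15 + 4 = 27
|a|^2 = (-2)^2 + 3^2 + (-1)^2 = 14
|b|^2 = (-4)^2 + 5^2 + (-4)^2 = 57
(a.b)^2 = 27^2 = 729
|a|^2 * |b|^2 = 14 * 57 = 798
Result = 729 - 798 = -69


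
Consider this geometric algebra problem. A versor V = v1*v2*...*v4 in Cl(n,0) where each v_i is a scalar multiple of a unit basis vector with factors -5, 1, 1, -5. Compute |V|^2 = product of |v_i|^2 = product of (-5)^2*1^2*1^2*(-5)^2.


Each vector v_i has |v_i|^2 = s_i^2
Squared scales: (-5)^2 = 25, 1^2 = 1, 1^2 = 1, (-5)^2 = 25
|V|^2 = 25 * 1 * 1 * 25
= 625


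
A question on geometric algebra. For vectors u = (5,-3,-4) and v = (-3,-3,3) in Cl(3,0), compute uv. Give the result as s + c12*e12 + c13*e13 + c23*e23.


In Cl(3,0): e_i^2 = 1, e_ie_j = -e_je_i for i != j.
Scalar part = u . v = 5*(-3) + (-3)*(-3) + (-4)*3
= -15 + 9 + (-12) = -18
e12 coeff = 5*(-3) - (-3)*(-3) = -15 - 9 = -24
e13 coeff = 5*3 - (-4)*(-3) = 15 - 12 = 3
e23 coeff = (-3)*3 - (-4)*(-3) = -9 - 12 = -21
uv = -18 - 24*e12 + 3*e13 - 21*e23


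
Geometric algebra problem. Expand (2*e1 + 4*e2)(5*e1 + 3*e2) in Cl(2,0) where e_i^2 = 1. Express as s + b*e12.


Expand: (2*e1 + 4*e2)(5*e1 + 3*e2)
= 2*5*e1e1 + 2*3*e1e2 + 4*5*e2e1 + 4*3*e2e2
Using e1^2 = e2^2 = 1, e2e1 = -e1e2:
Scalar part s = 2*5 + 4*3 = 10 + 12 = 22
Bivector part b = 2*3 - 4*5 = 6 - 20 = -14
uv = 22 - 14*e12


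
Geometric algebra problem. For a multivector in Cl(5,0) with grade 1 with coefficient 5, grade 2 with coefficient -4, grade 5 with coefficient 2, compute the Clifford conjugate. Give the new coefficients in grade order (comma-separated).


Clifford conjugate sign for grade k: (-1)^(k(k+1)/2)
Grade 1: (-1)^(1*2/2) = (-1)^1 = -1, coeff 5 -> -5
Grade 2: (-1)^(2*3/2) = (-1)^3 = -1, coeff -4 -> 4
Grade 5: (-1)^(5*6/2) = (-1)^15 = -1, coeff 2 -> -2
Conjugated coefficients: -5, 4, -2


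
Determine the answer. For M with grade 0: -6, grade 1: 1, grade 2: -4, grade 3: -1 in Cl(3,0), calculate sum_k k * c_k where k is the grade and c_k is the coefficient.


Grade-weighted sum = sum of grade_k * coefficient_k
0*(-6) = 0
1*1 = 1
2*(-4) = -8
3*(-1) = -3
Total = 0 + 1 + (-8) + (-3) = -10


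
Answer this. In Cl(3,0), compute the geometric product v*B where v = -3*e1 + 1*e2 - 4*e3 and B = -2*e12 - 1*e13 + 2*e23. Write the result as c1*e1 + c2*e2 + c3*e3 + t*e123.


vB has grade-1 (vector) and grade-3 (trivector) parts: vB = (v _| B) + (v ^ B).
Vector part <vB>_1:
  e1: -v2*b12 - v3*b13 = -(1)*(-2) - (-4)*(-1) = -2
  e2: v1*b12 - v3*b23 = (-3)*(-2) - (-4)*(2) = 14
  e3: v1*b13 + v2*b23 = (-3)*(-1) + (1)*(2) = 5
Trivector part <vB>_3:
  e123: v1*b23 - v2*b13 + v3*b12 = (-3)*(2) - (1)*(-1) + (-4)*(-2) = 3
vB = -2*e1 + 14*e2 + 5*e3 + 3*e123


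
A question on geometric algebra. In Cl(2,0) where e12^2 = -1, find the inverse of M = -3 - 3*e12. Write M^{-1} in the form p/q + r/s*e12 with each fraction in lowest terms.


M = -3 - 3*e12, where e12^2 = -1.
Since M commutes with its reverse ~M = a - b*e12, M * ~M = a^2 - b^2*e12^2 = a^2 + b^2.
So M^{-1} = ~M / (a^2 + b^2) = (a - b*e12)/(a^2 + b^2).
a^2 + b^2 = 9 + 9 = 18
Scalar part = -3/18 = -1/6
Bivector coeff = 3/18 = 1/6
M^{-1} = -1/6 + 1/6*e12


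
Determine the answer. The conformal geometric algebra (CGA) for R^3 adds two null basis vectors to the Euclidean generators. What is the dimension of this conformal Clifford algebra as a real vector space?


The conformal model of R^3 uses Cl(4,1): the 3 Euclidean generators plus two extra orthogonal generators e+ (e+^2 = +1) and e- (e-^2 = -1), from which the null vectors e0, einf are built.
Number of generators m = 3 + 2 = 5.
dim Cl(p,q) = 2^m = 2^5 = 32


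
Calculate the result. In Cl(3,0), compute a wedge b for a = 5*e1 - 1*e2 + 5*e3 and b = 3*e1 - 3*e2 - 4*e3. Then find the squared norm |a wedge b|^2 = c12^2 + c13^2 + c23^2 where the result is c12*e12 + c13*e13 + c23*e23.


a wedge b = (a1*b2 - a2*b1)*e12 + (a1*b3 - a3*b1)*e13 + (a2*b3 - a3*b2)*e23
e12 coeff: 5*(-3) - (-1)*3 = -15 - (-3) = -12
e13 coeff: 5*(-4) - 5*3 = -20 - 15 = -35
e23 coeff: (-1)*(-4) - 5*(-3) = 4 - (-15) = 19
|a wedge b|^2 = (-12)^2 + (-35)^2 + 19^2
= 144 + 1225 + 361
= 1730


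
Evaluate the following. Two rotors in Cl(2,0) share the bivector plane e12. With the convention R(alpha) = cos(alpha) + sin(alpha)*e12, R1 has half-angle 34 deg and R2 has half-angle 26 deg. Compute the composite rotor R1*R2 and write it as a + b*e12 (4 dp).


Same-plane rotors commute and their half-angles add:
R1*R2 = cos(a1 + a2) + sin(a1 + a2)*e12.
a1 + a2 = 34 + 26 = 60 deg
cos(60 deg) = 0.5000
sin(60 deg) = 0.8660
R1*R2 = 0.5000 + 0.8660*e12


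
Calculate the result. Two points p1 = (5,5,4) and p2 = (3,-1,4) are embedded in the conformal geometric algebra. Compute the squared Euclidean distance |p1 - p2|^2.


p1 - p2 = (2, 6, 0)
|p1 - p2|^2 = 2^2 + 6^2 + 0^2
= 4 + 36 + 0
= 40


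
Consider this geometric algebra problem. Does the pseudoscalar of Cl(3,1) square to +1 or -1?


The pseudoscalar I = e1...e_n (product of all n generators) of Cl(p,q) satisfies I^2 = (-1)^(q + n(n-1)/2).
p = 3, q = 1, n = p + q = 4
n(n-1)/2 = 4 * 3 / 2 = 6
Exponent = q + n(n-1)/2 = 1 + 6 = 7
I^2 = (-1)^7 = -1


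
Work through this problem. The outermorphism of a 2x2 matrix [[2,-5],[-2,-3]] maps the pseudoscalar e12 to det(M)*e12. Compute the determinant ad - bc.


The outermorphism of a linear map f sends e1^e2 to f(e1)^f(e2).
f(e1) = 2*e1 - 2*e2
f(e2) = -5*e1 - 3*e2
f(e1) ^ f(e2) = (2*e1 - 2*e2) ^ (-5*e1 - 3*e2)
= 2*(-3)*e12 + (-2)*(-5)*e21
= (-6 - 10)*e12
= -16*e12
Coefficient = -16


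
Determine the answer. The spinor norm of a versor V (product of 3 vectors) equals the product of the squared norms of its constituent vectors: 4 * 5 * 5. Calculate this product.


Spinor norm N(V) = |v1|^2 * |v2|^2 * ... * |v3|^2
= 4 * 5 * 5
Running product: 4, 20, 100
N(V) = 100


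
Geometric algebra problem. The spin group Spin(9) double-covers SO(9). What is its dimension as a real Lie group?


Spin(n) double-covers SO(n); both have Lie algebra so(n) of dimension n(n-1)/2.
n = 9
n(n-1) = 9 * 8 = 72
dim Spin(9) = 72/2 = 36


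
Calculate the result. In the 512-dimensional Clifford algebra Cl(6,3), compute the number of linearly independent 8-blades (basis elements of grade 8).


Number of grade-k basis blades in Cl(p,q) with n = p + q is C(n, k).
n = 6 + 3 = 9
C(9, 8) = 9! / (8! * 1!)
= 362880 / (40320 * 1)
= 9


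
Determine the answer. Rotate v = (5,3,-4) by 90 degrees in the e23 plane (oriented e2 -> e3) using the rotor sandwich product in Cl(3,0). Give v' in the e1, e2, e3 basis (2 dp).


Rotor R = cos(45deg) - sin(45deg)*e23
Rotation angle theta = 2 * 45 = 90 degrees in the e23 plane (e2 -> e3).
The component perpendicular to the plane (e1) is invariant: v'_1 = v1 = 5.00
cos(90deg) = 0.0000, sin(90deg) = 1.0000
v'_2 = v2*cos(theta) - v3*sin(theta) = 3*0.0000 - (-4)*1.0000 = 4.00
v'_3 = v2*sin(theta) + v3*cos(theta) = 3*1.0000 + (-4)*0.0000 = 3.00
v' = 5.00*e1 + 4.00*e2 + 3.00*e3


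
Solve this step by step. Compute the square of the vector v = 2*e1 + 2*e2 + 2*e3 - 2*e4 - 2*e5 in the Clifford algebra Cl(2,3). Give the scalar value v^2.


v^2 = sum of c_i^2 * e_i^2
Positive signature terms (e_i^2 = +1): 2^2 + 2^2 = 8
Negative signature terms (e_j^2 = -1): 2^2 + (-2)^2 + (-2)^2 = 12
v^2 = 8 - 12 = -4


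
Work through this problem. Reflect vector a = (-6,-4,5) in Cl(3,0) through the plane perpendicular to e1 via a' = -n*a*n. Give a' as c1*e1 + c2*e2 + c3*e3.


Reflection formula: a' = -n*a*n, with n = e1 (unit vector, n^2 = 1).
For reflection through hyperplane perp to e1:
The component along e1 flips sign, others stay.
a = (-6, -4, 5)
a' = (6, -4, 5)
a' = 6*e1 - 4*e2 + 5*e3


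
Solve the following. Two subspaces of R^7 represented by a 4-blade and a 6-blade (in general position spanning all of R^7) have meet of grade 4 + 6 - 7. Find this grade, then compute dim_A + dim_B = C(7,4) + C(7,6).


Meet grade = grade(A) + grade(B) - n
= 4 + 6 - 7 = 3
C(7,4) = 35
C(7,6) = 7
dim_A + dim_B = 35 + 7 = 42


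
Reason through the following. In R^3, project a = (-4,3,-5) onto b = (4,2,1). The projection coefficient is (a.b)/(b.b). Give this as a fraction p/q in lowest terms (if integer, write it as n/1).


Projection coefficient = (a . b) / (b . b)
a . b = (-4)*4 + 3*2 + (-5)*1
= -16 + 6 + (-5) = -15
b . b = 4^2 + 2^2 + 1^2
= 16 + 4 + 1 = 21
Coefficient = -15/21
In lowest terms: -5/7


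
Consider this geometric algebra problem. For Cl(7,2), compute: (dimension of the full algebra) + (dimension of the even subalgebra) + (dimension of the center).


n = 7 + 2 = 9
Total dim = 2^9 = 512
Even subalgebra dim = 2^8 = 256
n is odd, so center dim = 2
Sum = 512 + 256 + 2 = 770


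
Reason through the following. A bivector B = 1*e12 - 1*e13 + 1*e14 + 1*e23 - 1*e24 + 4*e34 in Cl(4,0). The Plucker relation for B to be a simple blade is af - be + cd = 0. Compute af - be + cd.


Plucker relation: af - be + cd
a*f = 1*4 = 4
b*e = (-1)*(-1) = 1
c*d = 1*1 = 1
af - be + cd = 4 - 1 + 1
= 4


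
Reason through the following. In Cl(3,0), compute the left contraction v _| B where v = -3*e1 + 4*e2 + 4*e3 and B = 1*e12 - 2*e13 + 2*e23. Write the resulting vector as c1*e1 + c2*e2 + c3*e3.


Left contraction v _| B = <vB>_1 (grade-1 part of the geometric product vB).
Using e1_|e12 = e2, e2_|e12 = -e1, e1_|e13 = e3, e3_|e13 = -e1, e2_|e23 = e3, e3_|e23 = -e2:
e1 coeff: -v2*b12 - v3*b13 = -(4)*(1) - (4)*(-2) = 4
e2 coeff: v1*b12 - v3*b23 = (-3)*(1) - (4)*(2) = -11
e3 coeff: v1*b13 + v2*b23 = (-3)*(-2) + (4)*(2) = 14
v _| B = 4*e1 - 11*e2 + 14*e3


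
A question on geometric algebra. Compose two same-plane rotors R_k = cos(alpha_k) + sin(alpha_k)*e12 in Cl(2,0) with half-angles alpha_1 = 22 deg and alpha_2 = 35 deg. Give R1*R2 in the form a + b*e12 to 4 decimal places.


Same-plane rotors commute and their half-angles add:
R1*R2 = cos(a1 + a2) + sin(a1 + a2)*e12.
a1 + a2 = 22 + 35 = 57 deg
cos(57 deg) = 0.5446
sin(57 deg) = 0.8387
R1*R2 = 0.5446 + 0.8387*e12
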